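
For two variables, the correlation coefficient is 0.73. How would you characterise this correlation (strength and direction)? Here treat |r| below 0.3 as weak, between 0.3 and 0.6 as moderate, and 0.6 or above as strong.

strong positive

r = 0.73 > 0 so the relationship is positive.
|r| = 0.73, which falls in the strong range.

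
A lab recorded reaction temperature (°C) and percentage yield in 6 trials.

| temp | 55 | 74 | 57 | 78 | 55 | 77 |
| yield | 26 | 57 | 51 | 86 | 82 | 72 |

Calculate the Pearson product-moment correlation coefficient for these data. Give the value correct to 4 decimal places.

0.4941

n = 6, Σx = 396, Σy = 374, Σx² = 26788, Σy² = 25830, Σxy = 25317
nΣxy − ΣxΣy = 151902 − 148104 = 3798
nΣx² − (Σx)² = 160728 − 156816 = 3912; nΣy² − (Σy)² = 154980 − 139876 = 15104
r = 3798 / √(3912 × 15104) = 3798 / 7686.7970 ≈ 0.4941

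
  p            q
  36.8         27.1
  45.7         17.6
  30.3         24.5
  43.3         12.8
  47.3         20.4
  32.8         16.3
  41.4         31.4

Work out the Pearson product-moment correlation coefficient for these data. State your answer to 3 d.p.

n = 7, Σp = 277.6, Σq = 150.1, Σp² = 11262.8, Σq² = 3476.07, Σpq = 5897.71
nΣpq − ΣpΣq = 41283.97 − 41667.76 = -383.79
nΣp² − (Σp)² = 78839.6 − 77061.76 = 1777.84; nΣq² − (Σq)² = 24332.49 − 22530.01 = 1802.48
r = -383.79 / √(1777.84 × 1802.48) = -383.79 / 1790.1176 ≈ -0.214

-0.214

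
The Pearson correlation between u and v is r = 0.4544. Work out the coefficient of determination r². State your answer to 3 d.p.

r² = (0.4544)² = 0.206

0.206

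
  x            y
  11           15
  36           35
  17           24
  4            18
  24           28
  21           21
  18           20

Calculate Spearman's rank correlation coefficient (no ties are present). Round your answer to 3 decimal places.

0.857

Rank x: 2, 7, 3, 1, 6, 5, 4
Rank y: 1, 7, 5, 2, 6, 4, 3
d = rank(x) − rank(y): 1, 0, -2, -1, 0, 1, 1; Σd² = 8
ρ = 1 − 6Σd² / [n(n²−1)] = 1 − 6×8 / (7×48) = 1 − 48/336 ≈ 0.857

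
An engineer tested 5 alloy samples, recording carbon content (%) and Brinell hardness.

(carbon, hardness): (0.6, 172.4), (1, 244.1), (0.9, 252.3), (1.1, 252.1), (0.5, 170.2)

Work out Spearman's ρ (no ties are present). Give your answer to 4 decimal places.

0.7000

Rank carbon: 2, 4, 3, 5, 1
Rank hardness: 2, 3, 5, 4, 1
d = rank(carbon) − rank(hardness): 0, 1, -2, 1, 0; Σd² = 6
ρ = 1 − 6Σd² / [n(n²−1)] = 1 − 6×6 / (5×24) = 1 − 36/120 ≈ 0.7000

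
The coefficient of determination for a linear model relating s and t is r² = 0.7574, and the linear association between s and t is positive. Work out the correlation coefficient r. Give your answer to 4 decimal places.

|r| = √0.7574 = 0.8703
The association is positive, so r = 0.8703.

0.8703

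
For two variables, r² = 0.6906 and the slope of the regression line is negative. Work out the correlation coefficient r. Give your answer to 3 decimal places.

|r| = √0.6906 = 0.831
The association is negative, so r = −0.831.

-0.831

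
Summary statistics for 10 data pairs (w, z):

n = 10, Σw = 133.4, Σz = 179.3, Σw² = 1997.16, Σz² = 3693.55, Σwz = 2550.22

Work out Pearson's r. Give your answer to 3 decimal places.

r = (nΣwz − ΣwΣz) / √[(nΣw² − (Σw)²)(nΣz² − (Σz)²)]
Numerator: 10×2550.22 − 133.4×179.3 = 1583.58
Denominator: √[(19971.6 − 17795.56)(36935.5 − 32148.49)] = √[2176.04 × 4787.01] = 3227.4952
r = 1583.58 / 3227.4952 ≈ 0.491

0.491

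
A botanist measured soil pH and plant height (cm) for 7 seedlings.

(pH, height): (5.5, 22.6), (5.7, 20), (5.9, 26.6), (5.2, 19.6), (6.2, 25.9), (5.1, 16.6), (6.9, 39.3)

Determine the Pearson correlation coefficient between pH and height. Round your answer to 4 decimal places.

0.9490

n = 7, Σx = 40.5, Σy = 170.6, Σx² = 236.65, Σy² = 4493.34, Σxy = 1013.57
nΣxy − ΣxΣy = 7094.99 − 6909.3 = 185.69
nΣx² − (Σx)² = 1656.55 − 1640.25 = 16.3; nΣy² − (Σy)² = 31453.38 − 29104.36 = 2349.02
r = 185.69 / √(16.3 × 2349.02) = 185.69 / 195.6758 ≈ 0.9490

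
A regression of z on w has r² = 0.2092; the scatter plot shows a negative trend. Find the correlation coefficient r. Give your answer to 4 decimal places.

-0.4574

|r| = √0.2092 = 0.4574
The association is negative, so r = −0.4574.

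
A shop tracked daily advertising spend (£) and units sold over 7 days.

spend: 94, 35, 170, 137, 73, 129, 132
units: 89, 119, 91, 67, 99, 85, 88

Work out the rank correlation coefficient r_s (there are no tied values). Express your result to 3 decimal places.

-0.607

Rank spend: 3, 1, 7, 6, 2, 4, 5
Rank units: 4, 7, 5, 1, 6, 2, 3
d = rank(spend) − rank(units): -1, -6, 2, 5, -4, 2, 2; Σd² = 90
ρ = 1 − 6Σd² / [n(n²−1)] = 1 − 6×90 / (7×48) = 1 − 540/336 ≈ -0.607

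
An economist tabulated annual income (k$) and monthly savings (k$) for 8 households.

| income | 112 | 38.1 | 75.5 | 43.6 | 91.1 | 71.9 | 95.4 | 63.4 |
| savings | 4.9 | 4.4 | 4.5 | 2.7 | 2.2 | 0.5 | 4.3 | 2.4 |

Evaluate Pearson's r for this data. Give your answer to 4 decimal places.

0.2177

n = 8, Σx = 591, Σy = 25.9, Σx² = 48186.36, Σy² = 100.25, Σxy = 1972.66
nΣxy − ΣxΣy = 15781.28 − 15306.9 = 474.38
nΣx² − (Σx)² = 385490.88 − 349281 = 36209.88; nΣy² − (Σy)² = 802 − 670.81 = 131.19
r = 474.38 / √(36209.88 × 131.19) = 474.38 / 2179.5353 ≈ 0.2177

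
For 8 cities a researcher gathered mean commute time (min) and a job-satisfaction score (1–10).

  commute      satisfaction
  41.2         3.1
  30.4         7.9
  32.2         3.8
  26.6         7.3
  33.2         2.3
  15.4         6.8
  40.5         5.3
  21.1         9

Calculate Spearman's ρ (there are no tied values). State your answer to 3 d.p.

Rank commute: 8, 4, 5, 3, 6, 1, 7, 2
Rank satisfaction: 2, 7, 3, 6, 1, 5, 4, 8
d = rank(commute) − rank(satisfaction): 6, -3, 2, -3, 5, -4, 3, -6; Σd² = 144
ρ = 1 − 6Σd² / [n(n²−1)] = 1 − 6×144 / (8×63) = 1 − 864/504 ≈ -0.714

-0.714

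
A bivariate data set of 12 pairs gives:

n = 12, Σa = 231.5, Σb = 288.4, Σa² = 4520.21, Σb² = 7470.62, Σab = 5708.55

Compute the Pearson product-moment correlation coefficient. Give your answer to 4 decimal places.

0.8471

r = (nΣab − ΣaΣb) / √[(nΣa² − (Σa)²)(nΣb² − (Σb)²)]
Numerator: 12×5708.55 − 231.5×288.4 = 1738
Denominator: √[(54242.52 − 53592.25)(89647.44 − 83174.56)] = √[650.27 × 6472.88] = 2051.6139
r = 1738 / 2051.6139 ≈ 0.8471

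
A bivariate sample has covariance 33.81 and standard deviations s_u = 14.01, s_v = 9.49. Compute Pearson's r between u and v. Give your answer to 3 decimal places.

0.254

r = Cov(u,v) / (s_u · s_v) = 33.81 / (14.01 × 9.49)
  = 33.81 / 132.9549 ≈ 0.254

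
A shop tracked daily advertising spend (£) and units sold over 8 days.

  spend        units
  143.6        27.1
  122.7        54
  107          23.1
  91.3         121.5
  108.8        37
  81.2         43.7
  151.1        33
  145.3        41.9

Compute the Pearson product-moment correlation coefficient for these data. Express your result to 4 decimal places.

-0.4520

n = 8, Σx = 951, Σy = 381.3, Σx² = 117835.12, Σy² = 25069.57, Σxy = 42730.42
nΣxy − ΣxΣy = 341843.36 − 362616.3 = -20772.94
nΣx² − (Σx)² = 942680.96 − 904401 = 38279.96; nΣy² − (Σy)² = 200556.56 − 145389.69 = 55166.87
r = -20772.94 / √(38279.96 × 55166.87) = -20772.94 / 45954.1682 ≈ -0.4520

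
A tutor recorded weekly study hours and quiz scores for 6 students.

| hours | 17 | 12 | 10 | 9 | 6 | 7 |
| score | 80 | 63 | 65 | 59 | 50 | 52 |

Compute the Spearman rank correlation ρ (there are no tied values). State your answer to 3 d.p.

Rank hours: 6, 5, 4, 3, 1, 2
Rank score: 6, 4, 5, 3, 1, 2
d = rank(hours) − rank(score): 0, 1, -1, 0, 0, 0; Σd² = 2
ρ = 1 − 6Σd² / [n(n²−1)] = 1 − 6×2 / (6×35) = 1 − 12/210 ≈ 0.943

0.943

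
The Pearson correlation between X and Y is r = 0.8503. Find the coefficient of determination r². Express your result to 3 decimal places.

0.723

r² = (0.8503)² = 0.723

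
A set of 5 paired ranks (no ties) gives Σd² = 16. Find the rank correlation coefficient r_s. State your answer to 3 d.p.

0.200

ρ = 1 − 6Σd² / [n(n²−1)] = 1 − 6×16 / (5×24)
  = 1 − 96/120 = 1 − 0.8000 ≈ 0.200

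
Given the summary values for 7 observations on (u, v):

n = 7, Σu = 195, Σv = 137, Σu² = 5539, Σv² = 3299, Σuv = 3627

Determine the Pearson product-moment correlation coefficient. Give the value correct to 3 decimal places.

-0.737

r = (nΣuv − ΣuΣv) / √[(nΣu² − (Σu)²)(nΣv² − (Σv)²)]
Numerator: 7×3627 − 195×137 = -1326
Denominator: √[(38773 − 38025)(23093 − 18769)] = √[748 × 4324] = 1798.4304
r = -1326 / 1798.4304 ≈ -0.737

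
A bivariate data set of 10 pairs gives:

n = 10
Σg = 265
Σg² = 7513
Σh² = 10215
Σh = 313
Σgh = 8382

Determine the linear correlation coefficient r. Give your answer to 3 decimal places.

r = (nΣgh − ΣgΣh) / √[(nΣg² − (Σg)²)(nΣh² − (Σh)²)]
Numerator: 10×8382 − 265×313 = 875
Denominator: √[(75130 − 70225)(102150 − 97969)] = √[4905 × 4181] = 4528.5544
r = 875 / 4528.5544 ≈ 0.193

0.193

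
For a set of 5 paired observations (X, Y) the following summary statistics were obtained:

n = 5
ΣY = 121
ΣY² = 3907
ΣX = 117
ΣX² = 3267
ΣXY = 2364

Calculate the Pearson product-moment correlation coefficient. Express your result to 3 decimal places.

r = (nΣXY − ΣXΣY) / √[(nΣX² − (ΣX)²)(nΣY² − (ΣY)²)]
Numerator: 5×2364 − 117×121 = -2337
Denominator: √[(16335 − 13689)(19535 − 14641)] = √[2646 × 4894] = 3598.5447
r = -2337 / 3598.5447 ≈ -0.649

-0.649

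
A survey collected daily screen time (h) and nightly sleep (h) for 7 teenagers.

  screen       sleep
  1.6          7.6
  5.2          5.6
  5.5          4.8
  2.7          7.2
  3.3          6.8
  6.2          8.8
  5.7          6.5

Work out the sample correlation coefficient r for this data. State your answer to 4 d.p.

n = 7, Σx = 30.2, Σy = 47.3, Σx² = 148.96, Σy² = 329.93, Σxy = 201.17
nΣxy − ΣxΣy = 1408.19 − 1428.46 = -20.27
nΣx² − (Σx)² = 1042.72 − 912.04 = 130.68; nΣy² − (Σy)² = 2309.51 − 2237.29 = 72.22
r = -20.27 / √(130.68 × 72.22) = -20.27 / 97.1479 ≈ -0.2087

-0.2087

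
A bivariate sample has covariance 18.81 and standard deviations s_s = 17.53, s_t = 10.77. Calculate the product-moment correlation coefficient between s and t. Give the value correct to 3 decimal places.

r = Cov(s,t) / (s_s · s_t) = 18.81 / (17.53 × 10.77)
  = 18.81 / 188.7981 ≈ 0.100

0.100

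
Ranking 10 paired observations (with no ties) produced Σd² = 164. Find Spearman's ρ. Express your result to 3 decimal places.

0.006

ρ = 1 − 6Σd² / [n(n²−1)] = 1 − 6×164 / (10×99)
  = 1 − 984/990 = 1 − 0.9939 ≈ 0.006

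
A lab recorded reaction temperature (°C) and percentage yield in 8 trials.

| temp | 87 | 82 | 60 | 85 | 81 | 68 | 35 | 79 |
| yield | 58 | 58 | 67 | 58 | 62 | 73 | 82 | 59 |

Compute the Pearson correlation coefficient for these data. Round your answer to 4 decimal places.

n = 8, Σx = 577, Σy = 517, Σx² = 43769, Σy² = 33959, Σxy = 36269
nΣxy − ΣxΣy = 290152 − 298309 = -8157
nΣx² − (Σx)² = 350152 − 332929 = 17223; nΣy² − (Σy)² = 271672 − 267289 = 4383
r = -8157 / √(17223 × 4383) = -8157 / 8688.4066 ≈ -0.9388

-0.9388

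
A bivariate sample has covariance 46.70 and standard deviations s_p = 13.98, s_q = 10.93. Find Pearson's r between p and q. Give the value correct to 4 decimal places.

r = Cov(p,q) / (s_p · s_q) = 46.70 / (13.98 × 10.93)
  = 46.70 / 152.8014 ≈ 0.3056

0.3056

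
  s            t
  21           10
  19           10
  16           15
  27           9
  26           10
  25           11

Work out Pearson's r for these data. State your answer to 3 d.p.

n = 6, Σs = 134, Σt = 65, Σs² = 3088, Σt² = 727, Σst = 1418
nΣst − ΣsΣt = 8508 − 8710 = -202
nΣs² − (Σs)² = 18528 − 17956 = 572; nΣt² − (Σt)² = 4362 − 4225 = 137
r = -202 / √(572 × 137) = -202 / 279.9357 ≈ -0.722

-0.722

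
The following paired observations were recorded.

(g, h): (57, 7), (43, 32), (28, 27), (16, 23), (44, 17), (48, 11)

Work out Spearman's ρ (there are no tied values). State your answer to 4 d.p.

Rank g: 6, 3, 2, 1, 4, 5
Rank h: 1, 6, 5, 4, 3, 2
d = rank(g) − rank(h): 5, -3, -3, -3, 1, 3; Σd² = 62
ρ = 1 − 6Σd² / [n(n²−1)] = 1 − 6×62 / (6×35) = 1 − 372/210 ≈ -0.7714

-0.7714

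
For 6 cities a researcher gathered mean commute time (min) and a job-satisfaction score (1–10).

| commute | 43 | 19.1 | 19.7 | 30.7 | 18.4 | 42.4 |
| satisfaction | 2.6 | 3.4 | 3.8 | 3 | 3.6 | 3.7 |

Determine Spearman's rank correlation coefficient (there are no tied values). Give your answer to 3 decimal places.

-0.371

Rank commute: 6, 2, 3, 4, 1, 5
Rank satisfaction: 1, 3, 6, 2, 4, 5
d = rank(commute) − rank(satisfaction): 5, -1, -3, 2, -3, 0; Σd² = 48
ρ = 1 − 6Σd² / [n(n²−1)] = 1 − 6×48 / (6×35) = 1 − 288/210 ≈ -0.371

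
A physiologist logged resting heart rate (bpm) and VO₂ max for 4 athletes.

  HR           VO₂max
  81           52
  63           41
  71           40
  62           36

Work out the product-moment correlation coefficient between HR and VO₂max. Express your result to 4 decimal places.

0.9047

n = 4, Σx = 277, Σy = 169, Σx² = 19415, Σy² = 7281, Σxy = 11867
nΣxy − ΣxΣy = 47468 − 46813 = 655
nΣx² − (Σx)² = 77660 − 76729 = 931; nΣy² − (Σy)² = 29124 − 28561 = 563
r = 655 / √(931 × 563) = 655 / 723.9841 ≈ 0.9047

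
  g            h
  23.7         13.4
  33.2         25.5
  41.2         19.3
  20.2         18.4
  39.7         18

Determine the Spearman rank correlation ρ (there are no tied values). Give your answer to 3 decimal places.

0.300

Rank g: 2, 3, 5, 1, 4
Rank h: 1, 5, 4, 3, 2
d = rank(g) − rank(h): 1, -2, 1, -2, 2; Σd² = 14
ρ = 1 − 6Σd² / [n(n²−1)] = 1 − 6×14 / (5×24) = 1 − 84/120 ≈ 0.300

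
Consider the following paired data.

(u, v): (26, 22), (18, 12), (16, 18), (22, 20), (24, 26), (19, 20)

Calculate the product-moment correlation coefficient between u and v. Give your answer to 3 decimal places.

0.697

n = 6, Σu = 125, Σv = 118, Σu² = 2677, Σv² = 2428, Σuv = 2520
nΣuv − ΣuΣv = 15120 − 14750 = 370
nΣu² − (Σu)² = 16062 − 15625 = 437; nΣv² − (Σv)² = 14568 − 13924 = 644
r = 370 / √(437 × 644) = 370 / 530.4979 ≈ 0.697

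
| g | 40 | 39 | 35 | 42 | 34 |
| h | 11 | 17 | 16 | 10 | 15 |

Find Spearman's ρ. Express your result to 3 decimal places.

-0.600

Rank g: 4, 3, 2, 5, 1
Rank h: 2, 5, 4, 1, 3
d = rank(g) − rank(h): 2, -2, -2, 4, -2; Σd² = 32
ρ = 1 − 6Σd² / [n(n²−1)] = 1 − 6×32 / (5×24) = 1 − 192/120 ≈ -0.600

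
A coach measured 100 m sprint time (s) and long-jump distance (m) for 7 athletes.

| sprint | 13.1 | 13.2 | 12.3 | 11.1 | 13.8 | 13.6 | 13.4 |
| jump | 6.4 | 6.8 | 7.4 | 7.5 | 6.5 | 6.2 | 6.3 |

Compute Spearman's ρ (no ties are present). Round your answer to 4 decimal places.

-0.7143

Rank sprint: 3, 4, 2, 1, 7, 6, 5
Rank jump: 3, 5, 6, 7, 4, 1, 2
d = rank(sprint) − rank(jump): 0, -1, -4, -6, 3, 5, 3; Σd² = 96
ρ = 1 − 6Σd² / [n(n²−1)] = 1 − 6×96 / (7×48) = 1 − 576/336 ≈ -0.7143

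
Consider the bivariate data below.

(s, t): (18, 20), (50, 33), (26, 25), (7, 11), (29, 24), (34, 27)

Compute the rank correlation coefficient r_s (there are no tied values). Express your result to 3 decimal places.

Rank s: 2, 6, 3, 1, 4, 5
Rank t: 2, 6, 4, 1, 3, 5
d = rank(s) − rank(t): 0, 0, -1, 0, 1, 0; Σd² = 2
ρ = 1 − 6Σd² / [n(n²−1)] = 1 − 6×2 / (6×35) = 1 − 12/210 ≈ 0.943

0.943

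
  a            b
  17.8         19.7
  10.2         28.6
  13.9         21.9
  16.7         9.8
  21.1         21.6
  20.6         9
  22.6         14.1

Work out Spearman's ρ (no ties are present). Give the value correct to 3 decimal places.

-0.536

Rank a: 4, 1, 2, 3, 6, 5, 7
Rank b: 4, 7, 6, 2, 5, 1, 3
d = rank(a) − rank(b): 0, -6, -4, 1, 1, 4, 4; Σd² = 86
ρ = 1 − 6Σd² / [n(n²−1)] = 1 − 6×86 / (7×48) = 1 − 516/336 ≈ -0.536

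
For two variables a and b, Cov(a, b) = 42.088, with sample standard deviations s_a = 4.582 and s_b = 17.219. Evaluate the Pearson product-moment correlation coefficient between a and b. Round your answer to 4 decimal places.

r = Cov(a,b) / (s_a · s_b) = 42.088 / (4.582 × 17.219)
  = 42.088 / 78.8975 ≈ 0.5335

0.5335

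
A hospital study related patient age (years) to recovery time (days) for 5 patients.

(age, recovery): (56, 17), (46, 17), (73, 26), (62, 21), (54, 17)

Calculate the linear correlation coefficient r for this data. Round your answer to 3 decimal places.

0.928

n = 5, Σx = 291, Σy = 98, Σx² = 17341, Σy² = 1984, Σxy = 5852
nΣxy − ΣxΣy = 29260 − 28518 = 742
nΣx² − (Σx)² = 86705 − 84681 = 2024; nΣy² − (Σy)² = 9920 − 9604 = 316
r = 742 / √(2024 × 316) = 742 / 799.7400 ≈ 0.928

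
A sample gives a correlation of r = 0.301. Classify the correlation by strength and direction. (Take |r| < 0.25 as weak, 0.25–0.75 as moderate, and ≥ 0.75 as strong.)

r = 0.301 > 0 so the relationship is positive.
|r| = 0.301, which falls in the moderate range.

moderate positive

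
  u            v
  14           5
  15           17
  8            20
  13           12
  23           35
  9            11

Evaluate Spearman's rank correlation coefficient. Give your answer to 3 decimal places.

0.257

Rank u: 4, 5, 1, 3, 6, 2
Rank v: 1, 4, 5, 3, 6, 2
d = rank(u) − rank(v): 3, 1, -4, 0, 0, 0; Σd² = 26
ρ = 1 − 6Σd² / [n(n²−1)] = 1 − 6×26 / (6×35) = 1 − 156/210 ≈ 0.257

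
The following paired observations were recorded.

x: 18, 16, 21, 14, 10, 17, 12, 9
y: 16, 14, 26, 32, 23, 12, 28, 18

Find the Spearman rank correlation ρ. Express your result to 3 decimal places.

Rank x: 7, 5, 8, 4, 2, 6, 3, 1
Rank y: 3, 2, 6, 8, 5, 1, 7, 4
d = rank(x) − rank(y): 4, 3, 2, -4, -3, 5, -4, -3; Σd² = 104
ρ = 1 − 6Σd² / [n(n²−1)] = 1 − 6×104 / (8×63) = 1 − 624/504 ≈ -0.238

-0.238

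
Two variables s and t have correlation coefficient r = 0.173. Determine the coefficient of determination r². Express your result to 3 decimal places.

0.030

r² = (0.173)² = 0.030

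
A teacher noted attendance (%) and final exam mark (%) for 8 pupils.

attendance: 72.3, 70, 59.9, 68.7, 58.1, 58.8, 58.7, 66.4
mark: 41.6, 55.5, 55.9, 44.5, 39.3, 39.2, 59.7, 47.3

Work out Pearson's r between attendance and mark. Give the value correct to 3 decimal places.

n = 8, Σx = 512.9, Σy = 383, Σx² = 33122.69, Σy² = 18798.38, Σxy = 24531.64
nΣxy − ΣxΣy = 196253.12 − 196440.7 = -187.58
nΣx² − (Σx)² = 264981.52 − 263066.41 = 1915.11; nΣy² − (Σy)² = 150387.04 − 146689 = 3698.04
r = -187.58 / √(1915.11 × 3698.04) = -187.58 / 2661.2316 ≈ -0.070

-0.070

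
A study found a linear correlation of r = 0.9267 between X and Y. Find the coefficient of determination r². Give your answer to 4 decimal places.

0.8588

r² = (0.9267)² = 0.8588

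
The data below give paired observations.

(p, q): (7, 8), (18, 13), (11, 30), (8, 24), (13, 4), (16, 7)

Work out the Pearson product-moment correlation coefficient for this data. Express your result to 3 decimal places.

n = 6, Σp = 73, Σq = 86, Σp² = 983, Σq² = 1774, Σpq = 976
nΣpq − ΣpΣq = 5856 − 6278 = -422
nΣp² − (Σp)² = 5898 − 5329 = 569; nΣq² − (Σq)² = 10644 − 7396 = 3248
r = -422 / √(569 × 3248) = -422 / 1359.4528 ≈ -0.310

-0.310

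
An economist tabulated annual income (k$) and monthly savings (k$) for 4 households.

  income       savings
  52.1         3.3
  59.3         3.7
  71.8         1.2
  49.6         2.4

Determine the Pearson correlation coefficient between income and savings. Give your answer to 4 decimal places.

n = 4, Σx = 232.8, Σy = 10.6, Σx² = 13846.3, Σy² = 31.78, Σxy = 596.54
nΣxy − ΣxΣy = 2386.16 − 2467.68 = -81.52
nΣx² − (Σx)² = 55385.2 − 54195.84 = 1189.36; nΣy² − (Σy)² = 127.12 − 112.36 = 14.76
r = -81.52 / √(1189.36 × 14.76) = -81.52 / 132.4951 ≈ -0.6153

-0.6153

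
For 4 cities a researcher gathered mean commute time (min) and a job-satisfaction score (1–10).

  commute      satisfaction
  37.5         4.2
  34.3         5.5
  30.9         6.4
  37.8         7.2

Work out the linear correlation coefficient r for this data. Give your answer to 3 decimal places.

-0.188

n = 4, Σx = 140.5, Σy = 23.3, Σx² = 4966.39, Σy² = 140.69, Σxy = 816.07
nΣxy − ΣxΣy = 3264.28 − 3273.65 = -9.37
nΣx² − (Σx)² = 19865.56 − 19740.25 = 125.31; nΣy² − (Σy)² = 562.76 − 542.89 = 19.87
r = -9.37 / √(125.31 × 19.87) = -9.37 / 49.8990 ≈ -0.188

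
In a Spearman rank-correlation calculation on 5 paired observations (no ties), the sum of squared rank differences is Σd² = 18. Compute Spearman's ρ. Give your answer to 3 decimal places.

ρ = 1 − 6Σd² / [n(n²−1)] = 1 − 6×18 / (5×24)
  = 1 − 108/120 = 1 − 0.9000 ≈ 0.100

0.100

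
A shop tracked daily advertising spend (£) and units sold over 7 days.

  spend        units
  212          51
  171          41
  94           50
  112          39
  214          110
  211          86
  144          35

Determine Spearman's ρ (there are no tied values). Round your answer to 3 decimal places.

0.714

Rank spend: 6, 4, 1, 2, 7, 5, 3
Rank units: 5, 3, 4, 2, 7, 6, 1
d = rank(spend) − rank(units): 1, 1, -3, 0, 0, -1, 2; Σd² = 16
ρ = 1 − 6Σd² / [n(n²−1)] = 1 − 6×16 / (7×48) = 1 − 96/336 ≈ 0.714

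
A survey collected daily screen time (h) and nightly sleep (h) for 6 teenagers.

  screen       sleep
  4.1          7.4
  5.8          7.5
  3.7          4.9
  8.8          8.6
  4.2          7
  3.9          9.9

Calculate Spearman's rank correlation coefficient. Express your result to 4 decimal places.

Rank screen: 3, 5, 1, 6, 4, 2
Rank sleep: 3, 4, 1, 5, 2, 6
d = rank(screen) − rank(sleep): 0, 1, 0, 1, 2, -4; Σd² = 22
ρ = 1 − 6Σd² / [n(n²−1)] = 1 − 6×22 / (6×35) = 1 − 132/210 ≈ 0.3714

0.3714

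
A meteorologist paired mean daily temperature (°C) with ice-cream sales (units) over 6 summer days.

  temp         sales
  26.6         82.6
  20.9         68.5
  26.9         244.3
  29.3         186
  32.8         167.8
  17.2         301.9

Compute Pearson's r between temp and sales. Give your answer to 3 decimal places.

-0.226

n = 6, Σx = 153.7, Σy = 1051.1, Σx² = 4098.15, Σy² = 225093.95, Σxy = 26346.8
nΣxy − ΣxΣy = 158080.8 − 161554.07 = -3473.27
nΣx² − (Σx)² = 24588.9 − 23623.69 = 965.21; nΣy² − (Σy)² = 1350563.7 − 1104811.21 = 245752.49
r = -3473.27 / √(965.21 × 245752.49) = -3473.27 / 15401.3883 ≈ -0.226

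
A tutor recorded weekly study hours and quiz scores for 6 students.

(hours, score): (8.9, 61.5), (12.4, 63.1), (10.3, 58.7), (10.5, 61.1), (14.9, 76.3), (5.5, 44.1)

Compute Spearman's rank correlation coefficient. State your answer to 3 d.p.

Rank hours: 2, 5, 3, 4, 6, 1
Rank score: 4, 5, 2, 3, 6, 1
d = rank(hours) − rank(score): -2, 0, 1, 1, 0, 0; Σd² = 6
ρ = 1 − 6Σd² / [n(n²−1)] = 1 − 6×6 / (6×35) = 1 − 36/210 ≈ 0.829

0.829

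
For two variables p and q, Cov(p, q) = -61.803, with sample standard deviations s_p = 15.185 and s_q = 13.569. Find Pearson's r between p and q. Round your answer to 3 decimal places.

r = Cov(p,q) / (s_p · s_q) = -61.803 / (15.185 × 13.569)
  = -61.803 / 206.0453 ≈ -0.300

-0.300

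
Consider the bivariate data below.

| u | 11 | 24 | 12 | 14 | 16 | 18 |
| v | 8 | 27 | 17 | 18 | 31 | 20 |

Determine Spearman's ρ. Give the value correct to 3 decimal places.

0.829

Rank u: 1, 6, 2, 3, 4, 5
Rank v: 1, 5, 2, 3, 6, 4
d = rank(u) − rank(v): 0, 1, 0, 0, -2, 1; Σd² = 6
ρ = 1 − 6Σd² / [n(n²−1)] = 1 − 6×6 / (6×35) = 1 − 36/210 ≈ 0.829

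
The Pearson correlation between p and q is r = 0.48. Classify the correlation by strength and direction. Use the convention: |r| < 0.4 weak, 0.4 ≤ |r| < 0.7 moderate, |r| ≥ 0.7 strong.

r = 0.48 > 0 so the relationship is positive.
|r| = 0.48, which falls in the moderate range.

moderate positive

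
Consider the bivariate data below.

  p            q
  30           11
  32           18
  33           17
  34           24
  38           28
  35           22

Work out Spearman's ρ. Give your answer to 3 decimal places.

Rank p: 1, 2, 3, 4, 6, 5
Rank q: 1, 3, 2, 5, 6, 4
d = rank(p) − rank(q): 0, -1, 1, -1, 0, 1; Σd² = 4
ρ = 1 − 6Σd² / [n(n²−1)] = 1 − 6×4 / (6×35) = 1 − 24/210 ≈ 0.886

0.886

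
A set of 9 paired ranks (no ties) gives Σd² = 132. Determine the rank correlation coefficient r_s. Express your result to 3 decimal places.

-0.100

ρ = 1 − 6Σd² / [n(n²−1)] = 1 − 6×132 / (9×80)
  = 1 − 792/720 = 1 − 1.1000 ≈ -0.100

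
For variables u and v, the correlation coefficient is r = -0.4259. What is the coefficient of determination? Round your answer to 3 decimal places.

0.181

r² = (-0.4259)² = 0.181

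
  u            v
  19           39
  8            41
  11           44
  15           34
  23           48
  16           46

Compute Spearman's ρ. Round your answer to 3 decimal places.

0.371

Rank u: 5, 1, 2, 3, 6, 4
Rank v: 2, 3, 4, 1, 6, 5
d = rank(u) − rank(v): 3, -2, -2, 2, 0, -1; Σd² = 22
ρ = 1 − 6Σd² / [n(n²−1)] = 1 − 6×22 / (6×35) = 1 − 132/210 ≈ 0.371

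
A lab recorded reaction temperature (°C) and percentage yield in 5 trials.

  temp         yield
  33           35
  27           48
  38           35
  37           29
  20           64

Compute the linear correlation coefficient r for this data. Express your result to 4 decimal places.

-0.9652

n = 5, Σx = 155, Σy = 211, Σx² = 5031, Σy² = 9691, Σxy = 6134
nΣxy − ΣxΣy = 30670 − 32705 = -2035
nΣx² − (Σx)² = 25155 − 24025 = 1130; nΣy² − (Σy)² = 48455 − 44521 = 3934
r = -2035 / √(1130 × 3934) = -2035 / 2108.4165 ≈ -0.9652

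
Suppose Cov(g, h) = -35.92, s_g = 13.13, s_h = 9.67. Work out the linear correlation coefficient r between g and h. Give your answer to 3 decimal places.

r = Cov(g,h) / (s_g · s_h) = -35.92 / (13.13 × 9.67)
  = -35.92 / 126.9671 ≈ -0.283

-0.283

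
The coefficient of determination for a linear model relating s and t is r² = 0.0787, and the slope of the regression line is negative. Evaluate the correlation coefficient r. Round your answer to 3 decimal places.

|r| = √0.0787 = 0.281
The association is negative, so r = −0.281.

-0.281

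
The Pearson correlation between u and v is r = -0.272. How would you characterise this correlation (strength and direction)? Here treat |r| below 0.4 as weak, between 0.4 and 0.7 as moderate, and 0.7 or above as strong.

r = -0.272 < 0 so the relationship is negative.
|r| = 0.272, which falls in the weak range.

weak negative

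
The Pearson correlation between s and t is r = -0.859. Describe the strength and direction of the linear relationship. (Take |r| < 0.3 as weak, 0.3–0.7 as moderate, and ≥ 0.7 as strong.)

r = -0.859 < 0 so the relationship is negative.
|r| = 0.859, which falls in the strong range.

strong negative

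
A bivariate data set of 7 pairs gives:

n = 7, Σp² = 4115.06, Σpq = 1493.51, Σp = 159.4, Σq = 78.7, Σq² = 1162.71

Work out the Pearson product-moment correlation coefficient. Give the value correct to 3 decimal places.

r = (nΣpq − ΣpΣq) / √[(nΣp² − (Σp)²)(nΣq² − (Σq)²)]
Numerator: 7×1493.51 − 159.4×78.7 = -2090.21
Denominator: √[(28805.42 − 25408.36)(8138.97 − 6193.69)] = √[3397.06 × 1945.28] = 2570.6483
r = -2090.21 / 2570.6483 ≈ -0.813

-0.813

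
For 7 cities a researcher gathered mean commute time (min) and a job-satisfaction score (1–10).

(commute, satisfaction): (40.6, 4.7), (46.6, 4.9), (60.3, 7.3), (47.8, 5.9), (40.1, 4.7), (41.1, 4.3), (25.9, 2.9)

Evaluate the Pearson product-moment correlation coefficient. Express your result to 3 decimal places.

0.973

n = 7, Σx = 302.4, Σy = 34.7, Σx² = 13708.88, Σy² = 183.19, Σxy = 1581.68
nΣxy − ΣxΣy = 11071.76 − 10493.28 = 578.48
nΣx² − (Σx)² = 95962.16 − 91445.76 = 4516.4; nΣy² − (Σy)² = 1282.33 − 1204.09 = 78.24
r = 578.48 / √(4516.4 × 78.24) = 578.48 / 594.4436 ≈ 0.973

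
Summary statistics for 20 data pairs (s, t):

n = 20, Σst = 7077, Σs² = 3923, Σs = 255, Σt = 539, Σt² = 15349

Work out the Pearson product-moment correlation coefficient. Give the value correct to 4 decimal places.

0.2754

r = (nΣst − ΣsΣt) / √[(nΣs² − (Σs)²)(nΣt² − (Σt)²)]
Numerator: 20×7077 − 255×539 = 4095
Denominator: √[(78460 − 65025)(306980 − 290521)] = √[13435 × 16459] = 14870.3283
r = 4095 / 14870.3283 ≈ 0.2754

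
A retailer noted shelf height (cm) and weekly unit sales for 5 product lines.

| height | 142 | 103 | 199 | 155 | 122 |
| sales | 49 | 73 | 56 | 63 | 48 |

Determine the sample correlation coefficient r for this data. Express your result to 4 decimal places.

n = 5, Σx = 721, Σy = 289, Σx² = 109283, Σy² = 17139, Σxy = 41242
nΣxy − ΣxΣy = 206210 − 208369 = -2159
nΣx² − (Σx)² = 546415 − 519841 = 26574; nΣy² − (Σy)² = 85695 − 83521 = 2174
r = -2159 / √(26574 × 2174) = -2159 / 7600.7813 ≈ -0.2840

-0.2840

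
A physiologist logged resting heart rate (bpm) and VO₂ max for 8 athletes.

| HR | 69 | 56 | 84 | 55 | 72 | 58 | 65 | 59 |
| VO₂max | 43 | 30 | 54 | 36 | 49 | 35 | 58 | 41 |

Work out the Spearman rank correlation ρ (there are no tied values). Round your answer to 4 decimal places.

Rank HR: 6, 2, 8, 1, 7, 3, 5, 4
Rank VO₂max: 5, 1, 7, 3, 6, 2, 8, 4
d = rank(HR) − rank(VO₂max): 1, 1, 1, -2, 1, 1, -3, 0; Σd² = 18
ρ = 1 − 6Σd² / [n(n²−1)] = 1 − 6×18 / (8×63) = 1 − 108/504 ≈ 0.7857

0.7857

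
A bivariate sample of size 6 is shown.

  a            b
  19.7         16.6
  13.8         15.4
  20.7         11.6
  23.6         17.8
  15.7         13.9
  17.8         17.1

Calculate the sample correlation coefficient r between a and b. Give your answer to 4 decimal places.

0.2033

n = 6, Σa = 111.3, Σb = 92.4, Σa² = 2127.31, Σb² = 1449.74, Σab = 1722.35
nΣab − ΣaΣb = 10334.1 − 10284.12 = 49.98
nΣa² − (Σa)² = 12763.86 − 12387.69 = 376.17; nΣb² − (Σb)² = 8698.44 − 8537.76 = 160.68
r = 49.98 / √(376.17 × 160.68) = 49.98 / 245.8516 ≈ 0.2033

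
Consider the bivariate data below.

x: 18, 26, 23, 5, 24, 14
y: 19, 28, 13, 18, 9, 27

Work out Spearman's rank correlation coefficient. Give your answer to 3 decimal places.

Rank x: 3, 6, 4, 1, 5, 2
Rank y: 4, 6, 2, 3, 1, 5
d = rank(x) − rank(y): -1, 0, 2, -2, 4, -3; Σd² = 34
ρ = 1 − 6Σd² / [n(n²−1)] = 1 − 6×34 / (6×35) = 1 − 204/210 ≈ 0.029

0.029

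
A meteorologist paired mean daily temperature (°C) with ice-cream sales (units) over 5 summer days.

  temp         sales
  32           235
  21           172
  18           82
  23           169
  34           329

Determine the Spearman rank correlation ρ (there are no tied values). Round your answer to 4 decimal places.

0.9000

Rank temp: 4, 2, 1, 3, 5
Rank sales: 4, 3, 1, 2, 5
d = rank(temp) − rank(sales): 0, -1, 0, 1, 0; Σd² = 2
ρ = 1 − 6Σd² / [n(n²−1)] = 1 − 6×2 / (5×24) = 1 − 12/120 ≈ 0.9000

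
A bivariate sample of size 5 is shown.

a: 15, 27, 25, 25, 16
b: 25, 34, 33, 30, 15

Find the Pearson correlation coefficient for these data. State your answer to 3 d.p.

n = 5, Σa = 108, Σb = 137, Σa² = 2460, Σb² = 3995, Σab = 3108
nΣab − ΣaΣb = 15540 − 14796 = 744
nΣa² − (Σa)² = 12300 − 11664 = 636; nΣb² − (Σb)² = 19975 − 18769 = 1206
r = 744 / √(636 × 1206) = 744 / 875.7945 ≈ 0.850

0.850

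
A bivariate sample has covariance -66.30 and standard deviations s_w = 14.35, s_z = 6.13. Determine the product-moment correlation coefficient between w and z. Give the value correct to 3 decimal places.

-0.754

r = Cov(w,z) / (s_w · s_z) = -66.30 / (14.35 × 6.13)
  = -66.30 / 87.9655 ≈ -0.754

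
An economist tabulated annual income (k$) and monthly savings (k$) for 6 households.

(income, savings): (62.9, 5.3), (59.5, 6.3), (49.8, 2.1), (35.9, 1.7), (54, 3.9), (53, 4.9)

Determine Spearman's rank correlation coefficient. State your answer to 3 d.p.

0.886

Rank income: 6, 5, 2, 1, 4, 3
Rank savings: 5, 6, 2, 1, 3, 4
d = rank(income) − rank(savings): 1, -1, 0, 0, 1, -1; Σd² = 4
ρ = 1 − 6Σd² / [n(n²−1)] = 1 − 6×4 / (6×35) = 1 − 24/210 ≈ 0.886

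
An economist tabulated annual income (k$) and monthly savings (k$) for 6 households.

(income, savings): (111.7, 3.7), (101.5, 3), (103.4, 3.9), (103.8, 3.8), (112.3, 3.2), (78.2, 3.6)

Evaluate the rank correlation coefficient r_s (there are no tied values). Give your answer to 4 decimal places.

Rank income: 5, 2, 3, 4, 6, 1
Rank savings: 4, 1, 6, 5, 2, 3
d = rank(income) − rank(savings): 1, 1, -3, -1, 4, -2; Σd² = 32
ρ = 1 − 6Σd² / [n(n²−1)] = 1 − 6×32 / (6×35) = 1 − 192/210 ≈ 0.0857

0.0857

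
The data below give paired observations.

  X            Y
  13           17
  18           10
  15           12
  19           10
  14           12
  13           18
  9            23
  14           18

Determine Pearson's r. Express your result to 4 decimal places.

-0.9096

n = 8, ΣX = 115, ΣY = 120, ΣX² = 1721, ΣY² = 1954, ΣXY = 1632
nΣXY − ΣXΣY = 13056 − 13800 = -744
nΣX² − (ΣX)² = 13768 − 13225 = 543; nΣY² − (ΣY)² = 15632 − 14400 = 1232
r = -744 / √(543 × 1232) = -744 / 817.9095 ≈ -0.9096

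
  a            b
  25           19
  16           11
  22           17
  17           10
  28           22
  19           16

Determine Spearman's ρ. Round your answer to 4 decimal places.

Rank a: 5, 1, 4, 2, 6, 3
Rank b: 5, 2, 4, 1, 6, 3
d = rank(a) − rank(b): 0, -1, 0, 1, 0, 0; Σd² = 2
ρ = 1 − 6Σd² / [n(n²−1)] = 1 − 6×2 / (6×35) = 1 − 12/210 ≈ 0.9429

0.9429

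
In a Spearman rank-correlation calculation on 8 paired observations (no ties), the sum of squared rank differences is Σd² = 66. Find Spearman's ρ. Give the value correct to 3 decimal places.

ρ = 1 − 6Σd² / [n(n²−1)] = 1 − 6×66 / (8×63)
  = 1 − 396/504 = 1 − 0.7857 ≈ 0.214

0.214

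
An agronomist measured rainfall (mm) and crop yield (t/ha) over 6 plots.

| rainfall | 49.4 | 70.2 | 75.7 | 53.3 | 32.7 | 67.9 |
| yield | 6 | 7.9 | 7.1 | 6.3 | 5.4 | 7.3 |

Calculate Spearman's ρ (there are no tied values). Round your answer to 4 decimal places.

Rank rainfall: 2, 5, 6, 3, 1, 4
Rank yield: 2, 6, 4, 3, 1, 5
d = rank(rainfall) − rank(yield): 0, -1, 2, 0, 0, -1; Σd² = 6
ρ = 1 − 6Σd² / [n(n²−1)] = 1 − 6×6 / (6×35) = 1 − 36/210 ≈ 0.8286

0.8286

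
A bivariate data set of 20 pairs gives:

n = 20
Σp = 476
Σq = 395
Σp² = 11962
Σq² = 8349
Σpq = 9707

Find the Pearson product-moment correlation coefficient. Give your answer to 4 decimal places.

r = (nΣpq − ΣpΣq) / √[(nΣp² − (Σp)²)(nΣq² − (Σq)²)]
Numerator: 20×9707 − 476×395 = 6120
Denominator: √[(239240 − 226576)(166980 − 156025)] = √[12664 × 10955] = 11778.5449
r = 6120 / 11778.5449 ≈ 0.5196

0.5196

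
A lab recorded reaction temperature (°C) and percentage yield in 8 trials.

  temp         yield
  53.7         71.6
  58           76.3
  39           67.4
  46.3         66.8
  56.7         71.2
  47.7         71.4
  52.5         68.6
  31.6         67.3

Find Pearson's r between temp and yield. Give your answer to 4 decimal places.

n = 8, Σx = 385.5, Σy = 560.6, Σx² = 19157.37, Σy² = 39355.9, Σxy = 27162.76
nΣxy − ΣxΣy = 217302.08 − 216111.3 = 1190.78
nΣx² − (Σx)² = 153258.96 − 148610.25 = 4648.71; nΣy² − (Σy)² = 314847.2 − 314272.36 = 574.84
r = 1190.78 / √(4648.71 × 574.84) = 1190.78 / 1634.7062 ≈ 0.7284

0.7284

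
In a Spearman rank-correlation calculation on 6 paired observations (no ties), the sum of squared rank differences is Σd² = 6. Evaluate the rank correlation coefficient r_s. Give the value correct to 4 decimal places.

0.8286

ρ = 1 − 6Σd² / [n(n²−1)] = 1 − 6×6 / (6×35)
  = 1 − 36/210 = 1 − 0.17143 ≈ 0.8286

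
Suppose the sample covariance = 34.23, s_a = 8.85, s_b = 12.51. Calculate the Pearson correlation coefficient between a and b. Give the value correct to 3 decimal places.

0.309

r = Cov(a,b) / (s_a · s_b) = 34.23 / (8.85 × 12.51)
  = 34.23 / 110.7135 ≈ 0.309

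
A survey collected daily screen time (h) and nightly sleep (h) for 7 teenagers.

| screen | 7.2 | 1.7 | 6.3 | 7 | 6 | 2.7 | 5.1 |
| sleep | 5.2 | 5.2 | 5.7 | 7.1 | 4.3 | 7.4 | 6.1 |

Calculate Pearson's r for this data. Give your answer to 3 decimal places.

-0.146

n = 7, Σx = 36, Σy = 41, Σx² = 212.72, Σy² = 247.44, Σxy = 208.78
nΣxy − ΣxΣy = 1461.46 − 1476 = -14.54
nΣx² − (Σx)² = 1489.04 − 1296 = 193.04; nΣy² − (Σy)² = 1732.08 − 1681 = 51.08
r = -14.54 / √(193.04 × 51.08) = -14.54 / 99.3000 ≈ -0.146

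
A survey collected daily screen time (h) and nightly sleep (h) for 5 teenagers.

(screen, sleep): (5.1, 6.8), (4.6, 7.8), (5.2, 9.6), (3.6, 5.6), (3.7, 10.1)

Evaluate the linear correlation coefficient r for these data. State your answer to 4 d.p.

n = 5, Σx = 22.2, Σy = 39.9, Σx² = 100.86, Σy² = 332.61, Σxy = 178.01
nΣxy − ΣxΣy = 890.05 − 885.78 = 4.27
nΣx² − (Σx)² = 504.3 − 492.84 = 11.46; nΣy² − (Σy)² = 1663.05 − 1592.01 = 71.04
r = 4.27 / √(11.46 × 71.04) = 4.27 / 28.5328 ≈ 0.1497

0.1497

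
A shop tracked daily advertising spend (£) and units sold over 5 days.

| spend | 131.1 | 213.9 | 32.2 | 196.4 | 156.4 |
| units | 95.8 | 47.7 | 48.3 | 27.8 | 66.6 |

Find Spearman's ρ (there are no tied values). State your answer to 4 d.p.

-0.6000

Rank spend: 2, 5, 1, 4, 3
Rank units: 5, 2, 3, 1, 4
d = rank(spend) − rank(units): -3, 3, -2, 3, -1; Σd² = 32
ρ = 1 − 6Σd² / [n(n²−1)] = 1 − 6×32 / (5×24) = 1 − 192/120 ≈ -0.6000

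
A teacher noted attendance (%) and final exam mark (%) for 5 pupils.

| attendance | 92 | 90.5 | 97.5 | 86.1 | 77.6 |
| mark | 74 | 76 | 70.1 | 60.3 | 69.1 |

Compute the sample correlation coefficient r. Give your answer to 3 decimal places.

n = 5, Σx = 443.7, Σy = 349.5, Σx² = 39595.47, Σy² = 24576.91, Σxy = 31074.74
nΣxy − ΣxΣy = 155373.7 − 155073.15 = 300.55
nΣx² − (Σx)² = 197977.35 − 196869.69 = 1107.66; nΣy² − (Σy)² = 122884.55 − 122150.25 = 734.3
r = 300.55 / √(1107.66 × 734.3) = 300.55 / 901.8618 ≈ 0.333

0.333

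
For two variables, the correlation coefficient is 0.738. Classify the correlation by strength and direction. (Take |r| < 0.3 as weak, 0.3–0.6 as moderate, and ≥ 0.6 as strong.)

strong positive

r = 0.738 > 0 so the relationship is positive.
|r| = 0.738, which falls in the strong range.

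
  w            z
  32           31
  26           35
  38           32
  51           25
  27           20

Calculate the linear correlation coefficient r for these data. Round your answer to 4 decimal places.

-0.1760

n = 5, Σw = 174, Σz = 143, Σw² = 6474, Σz² = 4235, Σwz = 4933
nΣwz − ΣwΣz = 24665 − 24882 = -217
nΣw² − (Σw)² = 32370 − 30276 = 2094; nΣz² − (Σz)² = 21175 − 20449 = 726
r = -217 / √(2094 × 726) = -217 / 1232.9818 ≈ -0.1760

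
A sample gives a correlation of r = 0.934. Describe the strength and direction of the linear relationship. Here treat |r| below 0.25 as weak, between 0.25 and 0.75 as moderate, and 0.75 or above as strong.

r = 0.934 > 0 so the relationship is positive.
|r| = 0.934, which falls in the strong range.

strong positive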